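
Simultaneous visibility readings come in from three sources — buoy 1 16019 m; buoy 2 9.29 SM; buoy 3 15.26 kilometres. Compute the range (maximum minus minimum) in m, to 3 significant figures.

buoy 2: 9.29 SM = 14950.81 m.
buoy 3: 15.26 km = 15260.00 m.
Spread: 16019.00 − 14950.81 = 1070 m.

1070 m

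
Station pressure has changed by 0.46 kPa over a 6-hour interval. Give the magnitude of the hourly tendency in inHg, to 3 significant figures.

0.46 kPa / 6 h × 0.2953 inHg/kPa = 0.0226 inHg/h.

0.0226 inHg per hour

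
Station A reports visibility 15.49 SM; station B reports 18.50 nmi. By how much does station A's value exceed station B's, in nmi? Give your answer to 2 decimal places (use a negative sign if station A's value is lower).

station A: 15.49 SM = 13.4604 nmi.
Difference: 13.4604 − 18.5000 = -5.04 nmi.

-5.04 nmi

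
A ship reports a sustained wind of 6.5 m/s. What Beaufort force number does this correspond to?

6.5 m/s lies in the Beaufort 4 band (moderate breeze, 5.5–7.9 m/s).

Beaufort force 4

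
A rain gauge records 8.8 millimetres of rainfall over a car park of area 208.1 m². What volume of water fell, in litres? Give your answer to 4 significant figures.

1831 litres

1 mm over 1 m² is 1 L, so volume = 8.8 × 208.1 = 1831.28 L ≈ 1831 L.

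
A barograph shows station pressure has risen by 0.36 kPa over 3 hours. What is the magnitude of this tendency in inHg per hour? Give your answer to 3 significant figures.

0.0354 inHg per hour

0.36 kPa / 3 h × 0.2953 inHg/kPa = 0.0354 inHg/h.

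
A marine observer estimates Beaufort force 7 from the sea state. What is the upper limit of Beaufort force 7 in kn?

33 kt

Beaufort 7 (near gale) spans 28–33 knots.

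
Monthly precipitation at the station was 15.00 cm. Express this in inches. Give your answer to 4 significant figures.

1 cm = 0.393701 in, so 15.00 × 0.393701 = 5.906 in.

5.906 in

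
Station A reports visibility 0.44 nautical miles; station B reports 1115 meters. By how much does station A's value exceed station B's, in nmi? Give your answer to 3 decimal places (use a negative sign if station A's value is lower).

-0.162 nmi

station B: 1115 m = 0.60205 nmi.
Difference: 0.44000 − 0.60205 = -0.162 nmi.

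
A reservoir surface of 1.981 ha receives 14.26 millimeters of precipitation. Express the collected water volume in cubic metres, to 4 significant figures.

Area: 1.981 ha = 19810 m².
1 mm over 1 m² is 1 L, so volume = 14.26 × 19810 = 282490.6 L = 282.5 m³.

282.5 cubic metres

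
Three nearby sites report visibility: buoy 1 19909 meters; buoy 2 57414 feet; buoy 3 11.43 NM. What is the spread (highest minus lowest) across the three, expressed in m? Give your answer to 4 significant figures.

buoy 2: 57414 ft = 17499.79 m.
buoy 3: 11.43 nmi = 21168.36 m.
Spread: 21168.36 − 17499.79 = 3669 m.

3669 m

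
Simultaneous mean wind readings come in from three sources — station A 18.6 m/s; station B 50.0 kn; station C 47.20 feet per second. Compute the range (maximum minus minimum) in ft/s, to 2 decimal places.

station A: 18.6 m/s = 61.0236 ft/s.
station B: 50.0 kt = 84.3905 ft/s.
Spread: 84.3905 − 47.2000 = 37.19 ft/s.

37.19 ft/s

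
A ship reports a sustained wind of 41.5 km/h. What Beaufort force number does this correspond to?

41.5 km/h = 11.5 m/s, which is Beaufort 6 (strong breeze, 10.8–13.8 m/s).

Beaufort force 6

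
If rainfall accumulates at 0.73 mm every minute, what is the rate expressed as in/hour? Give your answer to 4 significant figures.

0.73 mm/minute × 0.0393701 in/mm × 60 minute/hour = 1.724 in/hour.

1.724 in/hour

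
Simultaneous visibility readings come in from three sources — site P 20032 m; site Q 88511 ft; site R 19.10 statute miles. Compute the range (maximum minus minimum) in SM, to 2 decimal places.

6.65 SM

site P: 20032 m = 12.4473 SM.
site Q: 88511 ft = 16.7634 SM.
Spread: 19.1000 − 12.4473 = 6.65 SM.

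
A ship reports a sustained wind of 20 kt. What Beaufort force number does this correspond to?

20 kt lies in the Beaufort 5 band (fresh breeze, 17–21 kt).

Beaufort force 5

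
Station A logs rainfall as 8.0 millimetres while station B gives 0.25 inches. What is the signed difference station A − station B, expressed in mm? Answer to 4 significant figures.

station B: 0.25 in = 6.35000 mm.
Difference: 8.00000 − 6.35000 = 1.650 mm.

1.650 mm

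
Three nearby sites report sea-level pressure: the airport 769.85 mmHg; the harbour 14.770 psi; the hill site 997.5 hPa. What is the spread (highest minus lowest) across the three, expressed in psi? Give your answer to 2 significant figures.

0.42 psi

the airport: 769.85 mmHg = 14.8864 psi.
the hill site: 997.5 hPa = 14.4675 psi.
Spread: 14.8864 − 14.4675 = 0.42 psi.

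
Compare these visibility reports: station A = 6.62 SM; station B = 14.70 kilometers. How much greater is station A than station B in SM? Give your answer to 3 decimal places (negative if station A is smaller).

-2.514 SM

station B: 14.70 km = 9.13416 SM.
Difference: 6.62000 − 9.13416 = -2.514 SM.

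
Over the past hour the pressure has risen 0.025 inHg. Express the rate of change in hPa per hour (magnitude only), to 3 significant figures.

0.025 inHg / 1 h × 33.8639 hPa/inHg = 0.847 hPa/h.

0.847 hPa per hour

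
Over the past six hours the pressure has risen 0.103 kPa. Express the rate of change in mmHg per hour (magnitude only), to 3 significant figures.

0.129 mmHg per hour

0.103 kPa / 6 h × 7.50062 mmHg/kPa = 0.129 mmHg/h.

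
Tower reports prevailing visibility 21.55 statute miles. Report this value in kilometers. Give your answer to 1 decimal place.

1 SM = 1.60934 km, so 21.55 × 1.60934 = 34.7 km.

34.7 km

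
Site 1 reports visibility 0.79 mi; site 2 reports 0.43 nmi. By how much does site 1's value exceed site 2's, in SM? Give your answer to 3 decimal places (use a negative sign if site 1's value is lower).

site 2: 0.43 nmi = 0.49484 SM.
Difference: 0.79000 − 0.49484 = 0.295 SM.

0.295 SM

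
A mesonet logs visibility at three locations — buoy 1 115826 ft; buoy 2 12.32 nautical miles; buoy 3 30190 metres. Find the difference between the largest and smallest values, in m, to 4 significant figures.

buoy 1: 115826 ft = 35303.76 m.
buoy 2: 12.32 nmi = 22816.64 m.
Spread: 35303.76 − 22816.64 = 12490 m.

12490 m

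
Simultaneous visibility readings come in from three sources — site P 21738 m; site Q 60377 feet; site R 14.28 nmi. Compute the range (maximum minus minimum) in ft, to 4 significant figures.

site P: 21738 m = 71318.90 ft.
site R: 14.28 nmi = 86766.93 ft.
Spread: 86766.93 − 60377.00 = 26390 ft.

26390 ft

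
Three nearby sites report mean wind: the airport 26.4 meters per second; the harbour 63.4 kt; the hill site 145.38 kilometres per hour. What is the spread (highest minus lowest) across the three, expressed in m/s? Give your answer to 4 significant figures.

the harbour: 63.4 kt = 32.6158 m/s.
the hill site: 145.38 km/h = 40.3833 m/s.
Spread: 40.3833 − 26.4000 = 13.98 m/s.

13.98 m/s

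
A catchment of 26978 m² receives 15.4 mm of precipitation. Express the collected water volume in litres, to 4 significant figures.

1 mm over 1 m² is 1 L, so volume = 15.4 × 26978 = 415461.2 L ≈ 415500 L.

415500 litres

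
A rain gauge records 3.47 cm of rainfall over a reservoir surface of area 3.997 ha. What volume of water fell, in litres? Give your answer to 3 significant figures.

Depth: 3.47 cm × 10 = 34.7 mm.
Area: 3.997 ha = 39970 m².
1 mm over 1 m² is 1 L, so volume = 34.7 × 39970 = 1386959 L ≈ 1390000 L.

1390000 litres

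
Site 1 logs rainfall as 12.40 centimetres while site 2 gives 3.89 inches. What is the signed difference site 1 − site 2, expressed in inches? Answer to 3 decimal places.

site 1: 12.40 cm = 4.88189 in.
Difference: 4.88189 − 3.89000 = 0.992 in.

0.992 in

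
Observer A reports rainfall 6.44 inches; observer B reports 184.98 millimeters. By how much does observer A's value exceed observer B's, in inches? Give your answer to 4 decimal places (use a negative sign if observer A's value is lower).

-0.8427 in

observer B: 184.98 mm = 7.282677 in.
Difference: 6.440000 − 7.282677 = -0.8427 in.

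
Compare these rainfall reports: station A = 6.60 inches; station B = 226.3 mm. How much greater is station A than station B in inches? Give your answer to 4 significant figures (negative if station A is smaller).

-2.309 in

station B: 226.3 mm = 8.90945 in.
Difference: 6.60000 − 8.90945 = -2.309 in.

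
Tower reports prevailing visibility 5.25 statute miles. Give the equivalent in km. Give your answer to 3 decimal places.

1 SM = 1.60934 km, so 5.25 × 1.60934 = 8.449 km.

8.449 km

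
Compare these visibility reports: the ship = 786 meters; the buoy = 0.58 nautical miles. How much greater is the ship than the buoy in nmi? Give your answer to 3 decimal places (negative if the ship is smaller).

-0.156 nmi

the ship: 786 m = 0.42441 nmi.
Difference: 0.42441 − 0.58000 = -0.156 nmi.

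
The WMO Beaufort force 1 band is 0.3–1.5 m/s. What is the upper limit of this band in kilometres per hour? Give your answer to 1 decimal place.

5.4 km/h

0.3–1.5 m/s × 3.6 = 1.1–5.4 km/h.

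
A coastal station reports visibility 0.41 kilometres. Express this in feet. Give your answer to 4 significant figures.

1 km = 3280.84 ft, so 0.41 × 3280.84 = 1345 ft.

1345 ft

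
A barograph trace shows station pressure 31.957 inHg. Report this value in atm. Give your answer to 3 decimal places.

1.068 atm

1 inHg = 0.0334211 atm, so 31.957 × 0.0334211 = 1.068 atm.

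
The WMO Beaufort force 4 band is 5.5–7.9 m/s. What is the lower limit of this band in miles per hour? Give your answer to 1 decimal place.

12.3 mph

5.5–7.9 m/s × 2.237 = 12.3–17.7 mph.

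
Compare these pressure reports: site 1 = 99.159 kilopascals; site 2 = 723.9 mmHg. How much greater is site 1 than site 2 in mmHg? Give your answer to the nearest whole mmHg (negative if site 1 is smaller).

20 mmHg

site 1: 99.159 kPa = 743.75 mmHg.
Difference: 743.75 − 723.90 = 20 mmHg.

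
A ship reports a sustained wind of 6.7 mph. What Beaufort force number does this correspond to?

Beaufort force 2

6.7 mph = 3.0 m/s, which is Beaufort 2 (light breeze, 1.6–3.3 m/s).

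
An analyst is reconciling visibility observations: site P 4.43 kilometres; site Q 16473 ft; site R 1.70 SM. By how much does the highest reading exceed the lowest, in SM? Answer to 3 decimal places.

1.420 SM

site P: 4.43 km = 2.75267 SM.
site Q: 16473 ft = 3.11989 SM.
Spread: 3.11989 − 1.70000 = 1.420 SM.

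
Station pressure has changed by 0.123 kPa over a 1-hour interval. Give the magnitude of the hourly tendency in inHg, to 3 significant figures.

0.123 kPa / 1 h × 0.2953 inHg/kPa = 0.0363 inHg/h.

0.0363 inHg per hour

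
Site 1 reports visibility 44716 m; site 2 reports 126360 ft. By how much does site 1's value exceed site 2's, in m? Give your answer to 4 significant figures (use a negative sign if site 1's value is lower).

site 2: 126360 ft = 38514.53 m.
Difference: 44716.00 − 38514.53 = 6201 m.

6201 m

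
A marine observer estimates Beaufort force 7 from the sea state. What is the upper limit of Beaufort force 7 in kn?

33 kt

Beaufort 7 (near gale) spans 28–33 knots.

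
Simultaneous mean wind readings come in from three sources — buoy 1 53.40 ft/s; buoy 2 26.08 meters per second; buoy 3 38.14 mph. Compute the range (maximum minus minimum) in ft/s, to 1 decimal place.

buoy 2: 26.08 m/s = 85.564 ft/s.
buoy 3: 38.14 mph = 55.939 ft/s.
Spread: 85.564 − 53.400 = 32.2 ft/s.

32.2 ft/s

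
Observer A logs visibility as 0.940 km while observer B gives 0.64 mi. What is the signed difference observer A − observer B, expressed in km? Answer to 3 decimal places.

observer B: 0.64 SM = 1.02998 km.
Difference: 0.94000 − 1.02998 = -0.090 km.

-0.090 km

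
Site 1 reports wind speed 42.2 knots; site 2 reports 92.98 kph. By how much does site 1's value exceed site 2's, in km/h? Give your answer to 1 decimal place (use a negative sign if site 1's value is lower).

site 1: 42.2 kt = 78.154 km/h.
Difference: 78.154 − 92.980 = -14.8 km/h.

-14.8 km/h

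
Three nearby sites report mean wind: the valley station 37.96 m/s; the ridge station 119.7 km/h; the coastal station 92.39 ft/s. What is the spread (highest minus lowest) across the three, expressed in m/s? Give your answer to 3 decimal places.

the ridge station: 119.7 km/h = 33.25000 m/s.
the coastal station: 92.39 ft/s = 28.16047 m/s.
Spread: 37.96000 − 28.16047 = 9.800 m/s.

9.800 m/s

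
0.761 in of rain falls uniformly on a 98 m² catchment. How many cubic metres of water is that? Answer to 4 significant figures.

1.894 cubic metres

Depth: 0.761 in × 25.4 = 19.3294 mm.
1 mm over 1 m² is 1 L, so volume = 19.3294 × 98 = 1894.2812 L = 1.894 m³.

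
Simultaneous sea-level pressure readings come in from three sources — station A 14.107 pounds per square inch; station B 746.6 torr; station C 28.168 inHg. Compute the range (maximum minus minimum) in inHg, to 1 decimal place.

station A: 14.107 psi = 28.722 inHg.
station B: 746.6 mmHg = 29.394 inHg.
Spread: 29.394 − 28.168 = 1.2 inHg.

1.2 inHg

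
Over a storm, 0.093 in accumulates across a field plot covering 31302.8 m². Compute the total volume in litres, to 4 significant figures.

73940 litres

Depth: 0.093 in × 25.4 = 2.3622 mm.
1 mm over 1 m² is 1 L, so volume = 2.3622 × 31302.8 = 73943.474 L ≈ 73940 L.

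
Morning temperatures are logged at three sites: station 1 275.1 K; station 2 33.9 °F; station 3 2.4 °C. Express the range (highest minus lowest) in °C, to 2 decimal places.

1.34 °C

station 1: 275.1 K = 1.950 °C.
station 2: 33.9 °F = 1.056 °C.
Spread: 2.400 − 1.056 = 1.344 °C.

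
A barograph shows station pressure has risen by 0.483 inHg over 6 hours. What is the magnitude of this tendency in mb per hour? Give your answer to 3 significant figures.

2.73 mb per hour

0.483 inHg / 6 h × 33.8639 mb/inHg = 2.73 mb/h.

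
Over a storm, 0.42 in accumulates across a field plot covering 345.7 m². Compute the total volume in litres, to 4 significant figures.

Depth: 0.42 in × 25.4 = 10.668 mm.
1 mm over 1 m² is 1 L, so volume = 10.668 × 345.7 = 3687.9276 L ≈ 3688 L.

3688 litres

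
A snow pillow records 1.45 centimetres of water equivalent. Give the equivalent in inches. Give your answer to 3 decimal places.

0.571 in

1 cm = 0.393701 in, so 1.45 × 0.393701 = 0.571 in.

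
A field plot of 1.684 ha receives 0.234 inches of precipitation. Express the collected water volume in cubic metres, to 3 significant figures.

100 cubic metres

Depth: 0.234 in × 25.4 = 5.9436 mm.
Area: 1.684 ha = 16840 m².
1 mm over 1 m² is 1 L, so volume = 5.9436 × 16840 = 100090.22 L = 100 m³.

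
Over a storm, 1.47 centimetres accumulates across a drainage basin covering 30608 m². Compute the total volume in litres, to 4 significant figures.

449900 litres

Depth: 1.47 cm × 10 = 14.7 mm.
1 mm over 1 m² is 1 L, so volume = 14.7 × 30608 = 449937.6 L ≈ 449900 L.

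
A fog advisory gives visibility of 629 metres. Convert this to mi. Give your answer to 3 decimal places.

0.391 SM

1 m = 0.000621371 SM, so 629 × 0.000621371 = 0.391 SM.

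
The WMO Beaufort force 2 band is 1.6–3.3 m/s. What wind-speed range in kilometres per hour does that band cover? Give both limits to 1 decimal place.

1.6–3.3 m/s × 3.6 = 5.8–11.9 km/h.

5.8 to 11.9 km/h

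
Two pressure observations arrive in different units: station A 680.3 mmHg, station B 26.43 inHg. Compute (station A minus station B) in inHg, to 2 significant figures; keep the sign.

0.35 inHg

station A: 680.3 mmHg = 26.7835 inHg.
Difference: 26.7835 − 26.4300 = 0.35 inHg.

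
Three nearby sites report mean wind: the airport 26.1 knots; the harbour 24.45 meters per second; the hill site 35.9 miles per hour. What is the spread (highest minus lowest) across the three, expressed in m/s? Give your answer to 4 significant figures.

11.02 m/s

the airport: 26.1 kt = 13.4270 m/s.
the hill site: 35.9 mph = 16.0487 m/s.
Spread: 24.4500 − 13.4270 = 11.02 m/s.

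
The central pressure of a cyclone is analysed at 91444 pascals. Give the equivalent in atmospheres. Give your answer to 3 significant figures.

0.902 atm

1 Pa = 9.86923e-06 atm, so 91444 × 9.86923e-06 = 0.902 atm.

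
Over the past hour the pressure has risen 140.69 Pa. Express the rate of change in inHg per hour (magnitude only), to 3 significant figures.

140.69 Pa / 1 h × 0.0002953 inHg/Pa = 0.0415 inHg/h.

0.0415 inHg per hour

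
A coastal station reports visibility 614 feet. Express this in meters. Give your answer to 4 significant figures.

1 ft = 0.3048 m, so 614 × 0.3048 = 187.1 m.

187.1 m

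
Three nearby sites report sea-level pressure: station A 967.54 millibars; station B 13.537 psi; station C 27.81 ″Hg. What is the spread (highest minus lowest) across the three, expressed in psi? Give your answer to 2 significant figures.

station A: 967.54 mb = 14.0330 psi.
station C: 27.81 inHg = 13.6590 psi.
Spread: 14.0330 − 13.5370 = 0.50 psi.

0.50 psi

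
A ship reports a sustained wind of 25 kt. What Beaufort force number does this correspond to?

Beaufort force 6

25 kt lies in the Beaufort 6 band (strong breeze, 22–27 kt).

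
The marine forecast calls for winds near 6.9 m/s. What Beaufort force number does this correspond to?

6.9 m/s lies in the Beaufort 4 band (moderate breeze, 5.5–7.9 m/s).

Beaufort force 4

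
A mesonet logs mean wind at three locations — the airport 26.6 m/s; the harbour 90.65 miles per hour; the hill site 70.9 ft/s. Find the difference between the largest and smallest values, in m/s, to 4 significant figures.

18.91 m/s

the harbour: 90.65 mph = 40.5242 m/s.
the hill site: 70.9 ft/s = 21.6103 m/s.
Spread: 40.5242 − 21.6103 = 18.91 m/s.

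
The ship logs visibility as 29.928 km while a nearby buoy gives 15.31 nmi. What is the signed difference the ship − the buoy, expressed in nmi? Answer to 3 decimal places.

the ship: 29.928 km = 16.15983 nmi.
Difference: 16.15983 − 15.31000 = 0.850 nmi.

0.850 nmi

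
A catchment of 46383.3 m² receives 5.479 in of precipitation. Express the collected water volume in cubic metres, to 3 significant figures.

6460 cubic metres

Depth: 5.479 in × 25.4 = 139.1666 mm.
1 mm over 1 m² is 1 L, so volume = 139.1666 × 46383.3 = 6455006.2 L = 6460 m³.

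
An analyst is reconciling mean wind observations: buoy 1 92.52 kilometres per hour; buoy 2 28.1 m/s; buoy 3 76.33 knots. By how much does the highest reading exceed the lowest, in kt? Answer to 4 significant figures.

26.37 kt

buoy 1: 92.52 km/h = 49.9568 kt.
buoy 2: 28.1 m/s = 54.6220 kt.
Spread: 76.3300 − 49.9568 = 26.37 kt.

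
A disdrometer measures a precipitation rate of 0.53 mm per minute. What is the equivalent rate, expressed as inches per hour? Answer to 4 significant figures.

0.53 mm/minute × 0.0393701 in/mm × 60 minute/hour = 1.252 in/hour.

1.252 in/hour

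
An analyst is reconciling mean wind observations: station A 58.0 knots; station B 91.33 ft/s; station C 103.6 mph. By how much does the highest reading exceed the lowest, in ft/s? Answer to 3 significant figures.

60.6 ft/s

station A: 58.0 kt = 97.893 ft/s.
station C: 103.6 mph = 151.947 ft/s.
Spread: 151.947 − 91.330 = 60.6 ft/s.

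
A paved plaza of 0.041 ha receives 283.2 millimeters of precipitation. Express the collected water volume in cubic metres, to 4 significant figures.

Area: 0.041 ha = 410 m².
1 mm over 1 m² is 1 L, so volume = 283.2 × 410 = 116112 L = 116.1 m³.

116.1 cubic metres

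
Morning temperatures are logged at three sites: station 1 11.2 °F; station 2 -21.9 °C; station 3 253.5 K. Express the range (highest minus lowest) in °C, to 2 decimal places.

station 1: 11.2 °F = -11.556 °C.
station 3: 253.5 K = -19.650 °C.
Spread: (-11.556) − (-21.900) = 10.344 °C.

10.34 °C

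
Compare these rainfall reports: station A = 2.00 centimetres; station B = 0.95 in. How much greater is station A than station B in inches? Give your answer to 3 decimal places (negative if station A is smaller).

-0.163 in

station A: 2.00 cm = 0.78740 in.
Difference: 0.78740 − 0.95000 = -0.163 in.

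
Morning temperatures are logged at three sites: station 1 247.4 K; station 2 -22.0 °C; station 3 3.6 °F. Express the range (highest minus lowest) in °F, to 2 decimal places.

17.95 °F

station 1: 247.4 K = -25.750 °C.
station 3: 3.6 °F = -15.778 °C.
Spread: (-15.778) − (-25.750) = 9.972 °C = 17.95 °F.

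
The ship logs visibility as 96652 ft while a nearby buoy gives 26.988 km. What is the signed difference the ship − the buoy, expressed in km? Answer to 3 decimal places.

2.472 km

the ship: 96652 ft = 29.45953 km.
Difference: 29.45953 − 26.98800 = 2.472 km.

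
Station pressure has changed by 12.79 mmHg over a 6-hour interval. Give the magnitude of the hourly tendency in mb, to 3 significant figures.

2.84 mb per hour

12.79 mmHg / 6 h × 1.33322 mb/mmHg = 2.84 mb/h.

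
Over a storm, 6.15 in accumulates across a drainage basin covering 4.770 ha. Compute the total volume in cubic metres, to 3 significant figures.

7450 cubic metres

Depth: 6.15 in × 25.4 = 156.21 mm.
Area: 4.770 ha = 47700 m².
1 mm over 1 m² is 1 L, so volume = 156.21 × 47700 = 7451217 L = 7450 m³.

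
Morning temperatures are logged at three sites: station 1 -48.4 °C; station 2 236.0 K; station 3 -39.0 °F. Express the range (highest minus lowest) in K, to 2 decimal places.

11.25 K

station 2: 236.0 K = -37.150 °C.
station 3: -39.0 °F = -39.444 °C.
Spread: (-37.150) − (-48.400) = 11.250 °C.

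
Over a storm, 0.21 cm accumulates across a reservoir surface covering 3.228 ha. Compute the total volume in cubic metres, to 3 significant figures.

67.8 cubic metres

Depth: 0.21 cm × 10 = 2.1 mm.
Area: 3.228 ha = 32280 m².
1 mm over 1 m² is 1 L, so volume = 2.1 × 32280 = 67788 L = 67.8 m³.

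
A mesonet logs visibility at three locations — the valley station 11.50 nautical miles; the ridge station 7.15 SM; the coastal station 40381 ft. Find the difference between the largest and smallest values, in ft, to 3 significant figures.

the valley station: 11.50 nmi = 69875.33 ft.
the ridge station: 7.15 SM = 37752.00 ft.
Spread: 69875.33 − 37752.00 = 32100 ft.

32100 ft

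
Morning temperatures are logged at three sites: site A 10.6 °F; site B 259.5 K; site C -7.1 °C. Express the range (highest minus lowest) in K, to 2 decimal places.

site A: 10.6 °F = -11.889 °C.
site B: 259.5 K = -13.650 °C.
Spread: (-7.100) − (-13.650) = 6.550 °C.

6.55 K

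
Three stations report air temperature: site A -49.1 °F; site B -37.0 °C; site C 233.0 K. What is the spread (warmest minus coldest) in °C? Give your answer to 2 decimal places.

site A: -49.1 °F = -45.056 °C.
site C: 233.0 K = -40.150 °C.
Spread: (-37.000) − (-45.056) = 8.056 °C.

8.06 °C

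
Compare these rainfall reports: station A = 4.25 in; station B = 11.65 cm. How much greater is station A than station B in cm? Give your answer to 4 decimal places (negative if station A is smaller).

station A: 4.25 in = 10.795000 cm.
Difference: 10.795000 − 11.650000 = -0.8550 cm.

-0.8550 cm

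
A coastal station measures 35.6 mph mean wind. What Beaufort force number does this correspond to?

Beaufort force 7

35.6 mph = 15.9 m/s, which is Beaufort 7 (near gale, 13.9–17.1 m/s).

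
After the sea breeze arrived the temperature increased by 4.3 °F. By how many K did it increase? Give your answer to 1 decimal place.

Converting a difference, only the 9/5 scale factor applies: ΔK = 4.3 × 0.5556 = 2.4 K.

2.4 K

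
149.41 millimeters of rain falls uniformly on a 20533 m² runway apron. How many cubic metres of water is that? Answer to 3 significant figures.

3070 cubic metres

1 mm over 1 m² is 1 L, so volume = 149.41 × 20533 = 3067835.5 L = 3070 m³.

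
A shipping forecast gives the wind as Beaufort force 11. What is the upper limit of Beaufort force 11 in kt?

63 kt

Beaufort 11 (violent storm) spans 56–63 knots.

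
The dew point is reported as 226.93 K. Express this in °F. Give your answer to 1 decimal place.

First to °C: -46.22 °C.
Then to °F: -51.2 °F.

-51.2 °F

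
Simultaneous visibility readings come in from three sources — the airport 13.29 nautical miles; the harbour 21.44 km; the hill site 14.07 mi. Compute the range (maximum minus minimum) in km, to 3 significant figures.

3.17 km

the airport: 13.29 nmi = 24.6131 km.
the hill site: 14.07 SM = 22.6435 km.
Spread: 24.6131 − 21.4400 = 3.17 km.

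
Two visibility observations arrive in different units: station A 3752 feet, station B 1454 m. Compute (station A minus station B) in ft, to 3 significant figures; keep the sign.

-1020 ft

station B: 1454 m = 4770.34 ft.
Difference: 3752.00 − 4770.34 = -1020 ft.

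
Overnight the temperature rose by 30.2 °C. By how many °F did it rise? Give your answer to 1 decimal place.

54.4 °F

A change of 1 °C equals a change of 1.8 °F: Δ°F = 30.2 × 1.8 = 54.4 °F.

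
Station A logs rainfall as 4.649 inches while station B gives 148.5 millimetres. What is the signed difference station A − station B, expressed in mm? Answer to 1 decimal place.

station A: 4.649 in = 118.085 mm.
Difference: 118.085 − 148.500 = -30.4 mm.

-30.4 mm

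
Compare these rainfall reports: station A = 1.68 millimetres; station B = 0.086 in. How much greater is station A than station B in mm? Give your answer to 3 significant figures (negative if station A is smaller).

-0.504 mm

station B: 0.086 in = 2.18440 mm.
Difference: 1.68000 − 2.18440 = -0.504 mm.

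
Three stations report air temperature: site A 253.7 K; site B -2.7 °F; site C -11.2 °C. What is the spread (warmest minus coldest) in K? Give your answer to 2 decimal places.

8.25 K

site A: 253.7 K = -19.450 °C.
site B: -2.7 °F = -19.278 °C.
Spread: (-11.200) − (-19.450) = 8.250 °C.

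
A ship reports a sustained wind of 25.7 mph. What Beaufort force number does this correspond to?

25.7 mph = 11.5 m/s, which is Beaufort 6 (strong breeze, 10.8–13.8 m/s).

Beaufort force 6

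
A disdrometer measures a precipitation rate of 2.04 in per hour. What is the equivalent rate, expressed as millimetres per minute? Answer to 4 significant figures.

0.8636 mm/minute

2.04 in/hour × 25.4 mm/in × 0.0166667 hour/minute = 0.8636 mm/minute.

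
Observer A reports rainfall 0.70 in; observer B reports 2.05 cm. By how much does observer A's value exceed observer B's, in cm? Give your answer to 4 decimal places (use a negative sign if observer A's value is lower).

-0.2720 cm

observer A: 0.70 in = 1.778000 cm.
Difference: 1.778000 − 2.050000 = -0.2720 cm.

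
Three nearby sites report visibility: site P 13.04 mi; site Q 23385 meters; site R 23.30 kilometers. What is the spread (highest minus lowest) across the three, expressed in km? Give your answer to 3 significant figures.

site P: 13.04 SM = 20.9858 km.
site Q: 23385 m = 23.3850 km.
Spread: 23.3850 − 20.9858 = 2.40 km.

2.40 km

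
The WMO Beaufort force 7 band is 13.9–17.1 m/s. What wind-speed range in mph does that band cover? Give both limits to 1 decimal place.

13.9–17.1 m/s × 2.237 = 31.1–38.3 mph.

31.1 to 38.3 mph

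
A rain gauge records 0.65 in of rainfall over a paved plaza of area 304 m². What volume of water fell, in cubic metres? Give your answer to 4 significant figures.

5.019 cubic metres

Depth: 0.65 in × 25.4 = 16.51 mm.
1 mm over 1 m² is 1 L, so volume = 16.51 × 304 = 5019.04 L = 5.019 m³.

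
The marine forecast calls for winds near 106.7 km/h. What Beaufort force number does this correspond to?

106.7 km/h = 29.6 m/s, which is Beaufort 11 (violent storm, 28.5–32.6 m/s).

Beaufort force 11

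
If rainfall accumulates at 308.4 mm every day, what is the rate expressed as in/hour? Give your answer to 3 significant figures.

308.4 mm/day × 0.0393701 in/mm × 0.0416667 day/hour = 0.506 in/hour.

0.506 in/hour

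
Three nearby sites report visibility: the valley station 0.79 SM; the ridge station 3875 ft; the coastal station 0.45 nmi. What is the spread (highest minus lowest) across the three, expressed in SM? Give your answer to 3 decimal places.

0.272 SM

the ridge station: 3875 ft = 0.73390 SM.
the coastal station: 0.45 nmi = 0.51785 SM.
Spread: 0.79000 − 0.51785 = 0.272 SM.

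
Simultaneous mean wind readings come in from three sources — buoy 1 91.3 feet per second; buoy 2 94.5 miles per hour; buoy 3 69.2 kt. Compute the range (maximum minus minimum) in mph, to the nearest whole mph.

32 mph

buoy 1: 91.3 ft/s = 62.25 mph.
buoy 3: 69.2 kt = 79.63 mph.
Spread: 94.50 − 62.25 = 32 mph.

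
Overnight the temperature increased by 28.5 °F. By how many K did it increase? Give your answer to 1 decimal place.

A change of 1 °C equals a change of 1.8 °F: ΔK = 28.5 × 0.5556 = 15.8 K.

15.8 K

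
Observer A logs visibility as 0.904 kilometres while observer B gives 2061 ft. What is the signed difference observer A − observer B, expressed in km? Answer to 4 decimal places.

0.2758 km

observer B: 2061 ft = 0.628193 km.
Difference: 0.904000 − 0.628193 = 0.2758 km.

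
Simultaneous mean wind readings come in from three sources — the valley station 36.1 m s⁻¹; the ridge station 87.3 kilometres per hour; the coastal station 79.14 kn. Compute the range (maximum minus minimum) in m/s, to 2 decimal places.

16.46 m/s

the ridge station: 87.3 km/h = 24.2500 m/s.
the coastal station: 79.14 kt = 40.7131 m/s.
Spread: 40.7131 − 24.2500 = 16.46 m/s.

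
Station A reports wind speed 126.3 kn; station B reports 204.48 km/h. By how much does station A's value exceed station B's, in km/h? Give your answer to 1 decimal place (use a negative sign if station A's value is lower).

station A: 126.3 kt = 233.908 km/h.
Difference: 233.908 − 204.480 = 29.4 km/h.

29.4 km/h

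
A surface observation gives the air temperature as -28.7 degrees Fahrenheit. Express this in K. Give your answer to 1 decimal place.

First to °C: -33.72 °C.
Then to K: 239.4 K.

239.4 K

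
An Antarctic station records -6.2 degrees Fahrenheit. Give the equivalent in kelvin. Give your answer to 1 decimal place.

First to °C: -21.22 °C.
Then to K: 251.9 K.

251.9 K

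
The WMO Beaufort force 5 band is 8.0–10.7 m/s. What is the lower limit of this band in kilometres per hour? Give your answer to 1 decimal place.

8.0–10.7 m/s × 3.6 = 28.8–38.5 km/h.

28.8 km/h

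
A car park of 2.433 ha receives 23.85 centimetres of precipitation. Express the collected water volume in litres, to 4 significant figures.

5803000 litres

Depth: 23.85 cm × 10 = 238.5 mm.
Area: 2.433 ha = 24330 m².
1 mm over 1 m² is 1 L, so volume = 238.5 × 24330 = 5802705 L ≈ 5803000 L.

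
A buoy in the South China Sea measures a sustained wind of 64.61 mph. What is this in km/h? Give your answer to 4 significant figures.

1 mph = 1.60934 km/h, so 64.61 × 1.60934 = 104.0 km/h.

104.0 km/h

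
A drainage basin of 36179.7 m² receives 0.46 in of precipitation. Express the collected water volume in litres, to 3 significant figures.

Depth: 0.46 in × 25.4 = 11.684 mm.
1 mm over 1 m² is 1 L, so volume = 11.684 × 36179.7 = 422723.61 L ≈ 423000 L.

423000 litres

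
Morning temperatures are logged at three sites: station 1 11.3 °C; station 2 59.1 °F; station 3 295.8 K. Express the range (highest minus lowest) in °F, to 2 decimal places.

20.43 °F

station 2: 59.1 °F = 15.056 °C.
station 3: 295.8 K = 22.650 °C.
Spread: 22.650 − 11.300 = 11.350 °C = 20.43 °F.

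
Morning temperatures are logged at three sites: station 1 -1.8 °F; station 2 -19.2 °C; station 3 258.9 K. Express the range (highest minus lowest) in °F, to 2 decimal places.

station 1: -1.8 °F = -18.778 °C.
station 3: 258.9 K = -14.250 °C.
Spread: (-14.250) − (-19.200) = 4.950 °C = 8.91 °F.

8.91 °F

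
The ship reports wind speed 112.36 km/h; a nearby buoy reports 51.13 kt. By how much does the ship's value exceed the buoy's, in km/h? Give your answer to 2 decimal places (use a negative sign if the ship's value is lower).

17.67 km/h

the buoy: 51.13 kt = 94.6928 km/h.
Difference: 112.3600 − 94.6928 = 17.67 km/h.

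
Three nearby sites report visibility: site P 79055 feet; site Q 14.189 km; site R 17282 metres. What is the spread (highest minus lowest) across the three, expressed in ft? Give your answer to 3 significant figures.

site Q: 14.189 km = 46551.84 ft.
site R: 17282 m = 56699.48 ft.
Spread: 79055.00 − 46551.84 = 32500 ft.

32500 ft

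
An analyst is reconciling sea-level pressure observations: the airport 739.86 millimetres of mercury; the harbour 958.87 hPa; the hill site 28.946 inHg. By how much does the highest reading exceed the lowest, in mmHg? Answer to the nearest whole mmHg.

the harbour: 958.87 hPa = 719.21 mmHg.
the hill site: 28.946 inHg = 735.23 mmHg.
Spread: 739.86 − 719.21 = 21 mmHg.

21 mmHg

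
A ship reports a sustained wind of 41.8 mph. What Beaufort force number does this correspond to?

Beaufort force 8

41.8 mph = 18.7 m/s, which is Beaufort 8 (gale, 17.2–20.7 m/s).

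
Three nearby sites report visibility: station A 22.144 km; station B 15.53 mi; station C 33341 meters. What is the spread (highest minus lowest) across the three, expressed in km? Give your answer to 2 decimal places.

11.20 km

station B: 15.53 SM = 24.9931 km.
station C: 33341 m = 33.3410 km.
Spread: 33.3410 − 22.1440 = 11.20 km.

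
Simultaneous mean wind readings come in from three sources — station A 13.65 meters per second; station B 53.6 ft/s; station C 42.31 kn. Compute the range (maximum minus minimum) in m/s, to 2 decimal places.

station B: 53.6 ft/s = 16.3373 m/s.
station C: 42.31 kt = 21.7661 m/s.
Spread: 21.7661 − 13.6500 = 8.12 m/s.

8.12 m/s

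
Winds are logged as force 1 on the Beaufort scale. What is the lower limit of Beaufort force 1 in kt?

Beaufort 1 (light air) spans 1–3 knots.

1 kt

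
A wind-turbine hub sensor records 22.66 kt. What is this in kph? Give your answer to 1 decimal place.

42.0 km/h

1 kt = 1.852 km/h, so 22.66 × 1.852 = 42.0 km/h.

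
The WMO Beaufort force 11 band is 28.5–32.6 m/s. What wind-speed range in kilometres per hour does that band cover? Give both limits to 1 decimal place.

28.5–32.6 m/s × 3.6 = 102.6–117.4 km/h.

102.6 to 117.4 km/h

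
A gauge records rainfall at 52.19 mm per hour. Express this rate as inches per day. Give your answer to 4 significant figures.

49.31 in/day

52.19 mm/hour × 0.0393701 in/mm × 24 hour/day = 49.31 in/day.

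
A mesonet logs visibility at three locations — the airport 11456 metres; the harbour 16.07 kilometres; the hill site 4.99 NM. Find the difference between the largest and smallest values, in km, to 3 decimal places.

6.829 km

the airport: 11456 m = 11.45600 km.
the hill site: 4.99 nmi = 9.24148 km.
Spread: 16.07000 − 9.24148 = 6.829 km.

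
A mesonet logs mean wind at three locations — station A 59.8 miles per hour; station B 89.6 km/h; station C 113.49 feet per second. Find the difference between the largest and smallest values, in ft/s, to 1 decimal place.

station A: 59.8 mph = 87.707 ft/s.
station B: 89.6 km/h = 81.656 ft/s.
Spread: 113.490 − 81.656 = 31.8 ft/s.

31.8 ft/s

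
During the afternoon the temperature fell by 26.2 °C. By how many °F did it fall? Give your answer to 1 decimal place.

47.2 °F

A change of 1 °C equals a change of 1.8 °F: Δ°F = 26.2 × 1.8 = 47.2 °F.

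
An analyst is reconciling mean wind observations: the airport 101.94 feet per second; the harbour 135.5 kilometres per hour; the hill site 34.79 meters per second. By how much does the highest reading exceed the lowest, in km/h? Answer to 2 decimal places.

23.64 km/h

the airport: 101.94 ft/s = 111.8567 km/h.
the hill site: 34.79 m/s = 125.2440 km/h.
Spread: 135.5000 − 111.8567 = 23.64 km/h.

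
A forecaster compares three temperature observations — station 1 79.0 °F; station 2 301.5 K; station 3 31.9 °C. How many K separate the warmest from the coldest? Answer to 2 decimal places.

5.79 K

station 1: 79.0 °F = 26.111 °C.
station 2: 301.5 K = 28.350 °C.
Spread: 31.900 − 26.111 = 5.789 °C.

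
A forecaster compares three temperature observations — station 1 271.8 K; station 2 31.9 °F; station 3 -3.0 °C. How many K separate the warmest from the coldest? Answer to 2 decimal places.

station 1: 271.8 K = -1.350 °C.
station 2: 31.9 °F = -0.056 °C.
Spread: (-0.056) − (-3.000) = 2.944 °C.

2.94 K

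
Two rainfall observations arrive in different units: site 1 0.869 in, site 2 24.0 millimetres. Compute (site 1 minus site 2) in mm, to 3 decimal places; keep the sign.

-1.927 mm

site 1: 0.869 in = 22.07260 mm.
Difference: 22.07260 − 24.00000 = -1.927 mm.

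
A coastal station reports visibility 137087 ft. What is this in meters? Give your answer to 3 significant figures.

1 ft = 0.3048 m, so 137087 × 0.3048 = 41800 m.

41800 m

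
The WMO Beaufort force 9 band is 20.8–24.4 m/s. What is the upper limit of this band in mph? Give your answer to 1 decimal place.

54.6 mph

20.8–24.4 m/s × 2.237 = 46.5–54.6 mph.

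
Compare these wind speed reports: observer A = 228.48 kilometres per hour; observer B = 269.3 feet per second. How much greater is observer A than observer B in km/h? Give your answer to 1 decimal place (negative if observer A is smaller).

-67.0 km/h

observer B: 269.3 ft/s = 295.498 km/h.
Difference: 228.480 − 295.498 = -67.0 km/h.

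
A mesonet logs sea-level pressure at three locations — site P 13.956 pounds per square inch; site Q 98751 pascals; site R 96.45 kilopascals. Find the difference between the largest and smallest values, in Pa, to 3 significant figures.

site P: 13.956 psi = 96223.23 Pa.
site R: 96.45 kPa = 96450.00 Pa.
Spread: 98751.00 − 96223.23 = 2530 Pa.

2530 Pa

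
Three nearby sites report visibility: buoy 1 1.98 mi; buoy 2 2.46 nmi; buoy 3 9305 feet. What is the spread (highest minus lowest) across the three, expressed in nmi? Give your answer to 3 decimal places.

0.929 nmi

buoy 1: 1.98 SM = 1.72057 nmi.
buoy 3: 9305 ft = 1.53141 nmi.
Spread: 2.46000 − 1.53141 = 0.929 nmi.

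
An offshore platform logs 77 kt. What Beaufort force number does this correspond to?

Beaufort force 12

77 kt lies in the Beaufort 12 band (hurricane force, ≥64 kt).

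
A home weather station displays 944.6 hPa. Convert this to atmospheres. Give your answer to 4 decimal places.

1 hPa = 0.000986923 atm, so 944.6 × 0.000986923 = 0.9322 atm.

0.9322 atm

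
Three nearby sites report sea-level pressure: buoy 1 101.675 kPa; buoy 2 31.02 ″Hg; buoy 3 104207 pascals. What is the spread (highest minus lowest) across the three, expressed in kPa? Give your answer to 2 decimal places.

buoy 2: 31.02 inHg = 105.0458 kPa.
buoy 3: 104207 Pa = 104.2070 kPa.
Spread: 105.0458 − 101.6750 = 3.37 kPa.

3.37 kPa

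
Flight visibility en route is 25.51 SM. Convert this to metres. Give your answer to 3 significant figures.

1 SM = 1609.34 m, so 25.51 × 1609.34 = 41100 m.

41100 m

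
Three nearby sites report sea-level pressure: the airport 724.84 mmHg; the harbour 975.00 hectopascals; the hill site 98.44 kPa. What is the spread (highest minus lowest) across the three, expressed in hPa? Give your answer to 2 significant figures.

18 hPa

the airport: 724.84 mmHg = 966.37 hPa.
the hill site: 98.44 kPa = 984.40 hPa.
Spread: 984.40 − 966.37 = 18 hPa.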